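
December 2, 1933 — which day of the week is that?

Doomsday rule: the anchor day for the 1900s is Wednesday. For year 33: 33÷12 = 2 r 9, and 9÷4 = 2, so 2+9+2 = 13.
Wednesday + 13 ≡ Tuesday — that's 1933's doomsday.
In December the doomsday date is Dec 12.
Dec 2 is 10 days before Dec 12; 10 mod 7 = 3, so Tuesday − 3 = Saturday.

Saturday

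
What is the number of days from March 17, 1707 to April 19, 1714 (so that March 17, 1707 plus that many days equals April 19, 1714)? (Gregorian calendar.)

2590

Mar 17, 1707 → Mar 17, 1708: 366 days (Feb 29, 1708 is in that span).
Mar 17, 1708 → Mar 17, 1709: 365 days.
Mar 17, 1709 → Mar 17, 1710: 365 days.
Mar 17, 1710 → Mar 17, 1711: 365 days.
Mar 17, 1711 → Mar 17, 1712: 366 days (Feb 29, 1712 is in that span).
Mar 17, 1712 → Mar 17, 1713: 365 days.
Mar 17, 1713 → Apr 17, 1713: 31 days (March has 31).
Apr 17, 1713 → May 17, 1713: 30 days (April has 30).
May 17, 1713 → Jun 17, 1713: 31 days (May has 31).
Jun 17, 1713 → Jul 17, 1713: 30 days (June has 30).
Jul 17, 1713 → Aug 17, 1713: 31 days (July has 31).
Aug 17, 1713 → Sep 17, 1713: 31 days (August has 31).
Sep 17, 1713 → Oct 17, 1713: 30 days (September has 30).
Oct 17, 1713 → Nov 17, 1713: 31 days (October has 31).
Nov 17, 1713 → Dec 17, 1713: 30 days (November has 30).
Dec 17, 1713 → Jan 17, 1714: 31 days (December has 31).
Jan 17, 1714 → Feb 17, 1714: 31 days (January has 31).
Feb 17, 1714 → Mar 17, 1714: 28 days (February has 28).
Mar 17, 1714 → Apr 17, 1714: 31 days (March has 31).
Apr 17, 1714 → Apr 19, 1714: 2 days.
Total: 2590 days.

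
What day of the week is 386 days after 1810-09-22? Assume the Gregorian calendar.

Sunday

First find the weekday of Sep 22, 1810. Doomsday rule: the anchor day for the 1800s is Friday. For year 10: 10÷12 = 0 r 10, and 10÷4 = 2, so 0+10+2 = 12.
Friday + 12 ≡ Wednesday — that's 1810's doomsday.
In September the doomsday date is Sep 5.
Sep 22 is 17 days after Sep 5; 17 mod 7 = 3, so Wednesday + 3 = Saturday.
386 mod 7 = 1, so 386 days after a Saturday is Saturday + 1 = Sunday.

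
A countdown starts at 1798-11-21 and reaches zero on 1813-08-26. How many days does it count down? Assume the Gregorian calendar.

Nov 21, 1798 → Nov 21, 1799: 365 days.
Nov 21, 1799 → Nov 21, 1800: 365 days.
Nov 21, 1800 → Nov 21, 1801: 365 days.
Nov 21, 1801 → Nov 21, 1802: 365 days.
Nov 21, 1802 → Nov 21, 1803: 365 days.
Nov 21, 1803 → Nov 21, 1804: 366 days (Feb 29, 1804 is in that span).
Nov 21, 1804 → Nov 21, 1805: 365 days.
Nov 21, 1805 → Nov 21, 1806: 365 days.
Nov 21, 1806 → Nov 21, 1807: 365 days.
Nov 21, 1807 → Nov 21, 1808: 366 days (Feb 29, 1808 is in that span).
Nov 21, 1808 → Nov 21, 1809: 365 days.
Nov 21, 1809 → Nov 21, 1810: 365 days.
Nov 21, 1810 → Nov 21, 1811: 365 days.
Nov 21, 1811 → Nov 21, 1812: 366 days (Feb 29, 1812 is in that span).
Nov 21, 1812 → Dec 21, 1812: 30 days (November has 30).
Dec 21, 1812 → Jan 21, 1813: 31 days (December has 31).
Jan 21, 1813 → Feb 21, 1813: 31 days (January has 31).
Feb 21, 1813 → Mar 21, 1813: 28 days (February has 28).
Mar 21, 1813 → Apr 21, 1813: 31 days (March has 31).
Apr 21, 1813 → May 21, 1813: 30 days (April has 30).
May 21, 1813 → Jun 21, 1813: 31 days (May has 31).
Jun 21, 1813 → Jul 21, 1813: 30 days (June has 30).
Jul 21, 1813 → Aug 21, 1813: 31 days (July has 31).
Aug 21, 1813 → Aug 26, 1813: 5 days.
Total: 5391 days.

5391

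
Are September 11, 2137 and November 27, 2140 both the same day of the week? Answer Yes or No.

From Sep 11, 2137 to Nov 27, 2140 is 1173 days.
1173 mod 7 = 4, so they are different weekdays.
(Sep 11, 2137 is a Wednesday; Nov 27, 2140 is a Sunday.)

No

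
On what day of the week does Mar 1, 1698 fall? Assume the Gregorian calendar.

Doomsday rule: the anchor day for the 1600s is Tuesday. For year 98: 98÷12 = 8 r 2, and 2÷4 = 0, so 8+2+0 = 10.
Tuesday + 10 ≡ Friday — that's 1698's doomsday.
In March the doomsday date is Mar 14.
Mar 1 is 13 days before Mar 14; 13 mod 7 = 6, so Friday − 6 = Saturday.

Saturday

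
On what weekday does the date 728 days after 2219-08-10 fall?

Tuesday

Aug 10, 2219 is a Tuesday.
728 mod 7 = 0, so 728 days after a Tuesday is Tuesday + 0 = Tuesday.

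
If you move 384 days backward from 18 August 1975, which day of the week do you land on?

Tuesday

First find the weekday of Aug 18, 1975. Doomsday rule: the anchor day for the 1900s is Wednesday. For year 75: 75÷12 = 6 r 3, and 3÷4 = 0, so 6+3+0 = 9.
Wednesday + 9 ≡ Friday — that's 1975's doomsday.
In August the doomsday date is Aug 8.
Aug 18 is 10 days after Aug 8; 10 mod 7 = 3, so Friday + 3 = Monday.
384 mod 7 = 6, so 384 days before a Monday is Monday − 6 = Tuesday.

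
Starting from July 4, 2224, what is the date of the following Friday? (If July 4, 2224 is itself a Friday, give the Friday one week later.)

Jul 4, 2224 is a Sunday.
From Sunday to the next Friday is 5 days.
Jul 4, 2224 + 5 = Jul 9, 2224.

July 9, 2224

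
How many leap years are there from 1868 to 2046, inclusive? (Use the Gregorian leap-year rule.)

44

Multiples of 4 in [1868,2046]: 45.
Of those, multiples of 100: 2 (not leap unless ÷400).
Multiples of 400: 1.
Leap years = 45 − 2 + 1 = 44.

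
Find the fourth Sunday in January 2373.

January 28, 2373

January 1, 2373 is a Monday.
The first Sunday is therefore January 7 (6 days later).
The fourth Sunday is 7 + 3×7 = January 28.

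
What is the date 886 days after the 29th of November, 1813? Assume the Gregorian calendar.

May 3, 1816

+365 (one year) → Nov 29, 1814 (521 left).
+365 (one year) → Nov 29, 1815 (156 left).
Nov has 30 days: +2 → Dec 1, 1815 (154 left).
Dec has 31 days: +31 → Jan 1, 1816 (123 left).
Jan has 31 days: +31 → Feb 1, 1816 (92 left).
Feb has 29 days: +29 → Mar 1, 1816 (63 left).
Mar has 31 days: +31 → Apr 1, 1816 (32 left).
Apr has 30 days: +30 → May 1, 1816 (2 left).
+2 → May 3, 1816.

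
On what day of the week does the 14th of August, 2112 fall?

Doomsday rule: the anchor day for the 2100s is Sunday. For year 12: 12÷12 = 1 r 0, and 0÷4 = 0, so 1+0+0 = 1.
Sunday + 1 ≡ Monday — that's 2112's doomsday.
In August the doomsday date is Aug 8.
Aug 14 is 6 days after Aug 8; 6 mod 7 = 6, so Monday + 6 = Sunday.

Sunday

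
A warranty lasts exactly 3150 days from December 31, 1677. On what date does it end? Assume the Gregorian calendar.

August 16, 1686

+365 (one year) → Dec 31, 1678 (2785 left).
+365 (one year) → Dec 31, 1679 (2420 left).
+366 (one year; includes Feb 29, 1680) → Dec 31, 1680 (2054 left).
+365 (one year) → Dec 31, 1681 (1689 left).
+365 (one year) → Dec 31, 1682 (1324 left).
+365 (one year) → Dec 31, 1683 (959 left).
+366 (one year; includes Feb 29, 1684) → Dec 31, 1684 (593 left).
+365 (one year) → Dec 31, 1685 (228 left).
Dec has 31 days: +1 → Jan 1, 1686 (227 left).
Jan has 31 days: +31 → Feb 1, 1686 (196 left).
Feb has 28 days: +28 → Mar 1, 1686 (168 left).
Mar has 31 days: +31 → Apr 1, 1686 (137 left).
Apr has 30 days: +30 → May 1, 1686 (107 left).
May has 31 days: +31 → Jun 1, 1686 (76 left).
Jun has 30 days: +30 → Jul 1, 1686 (46 left).
Jul has 31 days: +31 → Aug 1, 1686 (15 left).
+15 → Aug 16, 1686.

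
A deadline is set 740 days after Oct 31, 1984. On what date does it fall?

+365 (one year) → Oct 31, 1985 (375 left).
Oct has 31 days: +1 → Nov 1, 1985 (374 left).
Nov has 30 days: +30 → Dec 1, 1985 (344 left).
Dec has 31 days: +31 → Jan 1, 1986 (313 left).
Jan has 31 days: +31 → Feb 1, 1986 (282 left).
Feb has 28 days: +28 → Mar 1, 1986 (254 left).
Mar has 31 days: +31 → Apr 1, 1986 (223 left).
Apr has 30 days: +30 → May 1, 1986 (193 left).
May has 31 days: +31 → Jun 1, 1986 (162 left).
Jun has 30 days: +30 → Jul 1, 1986 (132 left).
Jul has 31 days: +31 → Aug 1, 1986 (101 left).
Aug has 31 days: +31 → Sep 1, 1986 (70 left).
Sep has 30 days: +30 → Oct 1, 1986 (40 left).
Oct has 31 days: +31 → Nov 1, 1986 (9 left).
+9 → Nov 10, 1986.

November 10, 1986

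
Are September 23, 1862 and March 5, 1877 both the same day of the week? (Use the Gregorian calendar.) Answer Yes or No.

From Sep 23, 1862 to Mar 5, 1877 is 5277 days.
5277 mod 7 = 6, so they are different weekdays.
(Sep 23, 1862 is a Tuesday; Mar 5, 1877 is a Monday.)

No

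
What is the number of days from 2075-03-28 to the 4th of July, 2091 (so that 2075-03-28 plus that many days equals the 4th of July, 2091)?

Mar 28, 2075 → Mar 28, 2076: 366 days (Feb 29, 2076 is in that span).
Mar 28, 2076 → Mar 28, 2077: 365 days.
Mar 28, 2077 → Mar 28, 2078: 365 days.
Mar 28, 2078 → Mar 28, 2079: 365 days.
Mar 28, 2079 → Mar 28, 2080: 366 days (Feb 29, 2080 is in that span).
Mar 28, 2080 → Mar 28, 2081: 365 days.
Mar 28, 2081 → Mar 28, 2082: 365 days.
Mar 28, 2082 → Mar 28, 2083: 365 days.
Mar 28, 2083 → Mar 28, 2084: 366 days (Feb 29, 2084 is in that span).
Mar 28, 2084 → Mar 28, 2085: 365 days.
Mar 28, 2085 → Mar 28, 2086: 365 days.
Mar 28, 2086 → Mar 28, 2087: 365 days.
Mar 28, 2087 → Mar 28, 2088: 366 days (Feb 29, 2088 is in that span).
Mar 28, 2088 → Mar 28, 2089: 365 days.
Mar 28, 2089 → Mar 28, 2090: 365 days.
Mar 28, 2090 → Mar 28, 2091: 365 days.
Mar 28, 2091 → Apr 28, 2091: 31 days (March has 31).
Apr 28, 2091 → May 28, 2091: 30 days (April has 30).
May 28, 2091 → Jun 28, 2091: 31 days (May has 31).
Jun 28, 2091 → Jul 4, 2091: 6 days.
Total: 5942 days.

5942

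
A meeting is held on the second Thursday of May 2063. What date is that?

May 1, 2063 is a Tuesday.
The first Thursday is therefore May 3 (2 days later).
The second Thursday is 3 + 1×7 = May 10.

May 10, 2063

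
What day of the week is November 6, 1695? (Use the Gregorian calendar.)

Sunday

Doomsday rule: the anchor day for the 1600s is Tuesday. For year 95: 95÷12 = 7 r 11, and 11÷4 = 2, so 7+11+2 = 20.
Tuesday + 20 ≡ Monday — that's 1695's doomsday.
In November the doomsday date is Nov 7.
Nov 6 is 1 day before Nov 7; 1 mod 7 = 1, so Monday − 1 = Sunday.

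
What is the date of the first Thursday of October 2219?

October 1, 2219 is a Friday.
The first Thursday is therefore October 7 (6 days later).

October 7, 2219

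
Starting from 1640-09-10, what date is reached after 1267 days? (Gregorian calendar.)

+365 (one year) → Sep 10, 1641 (902 left).
+365 (one year) → Sep 10, 1642 (537 left).
+365 (one year) → Sep 10, 1643 (172 left).
Sep has 30 days: +21 → Oct 1, 1643 (151 left).
Oct has 31 days: +31 → Nov 1, 1643 (120 left).
Nov has 30 days: +30 → Dec 1, 1643 (90 left).
Dec has 31 days: +31 → Jan 1, 1644 (59 left).
Jan has 31 days: +31 → Feb 1, 1644 (28 left).
+28 → Feb 29, 1644.

February 29, 1644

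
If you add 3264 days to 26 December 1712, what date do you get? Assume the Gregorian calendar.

December 3, 1721

+365 (one year) → Dec 26, 1713 (2899 left).
+365 (one year) → Dec 26, 1714 (2534 left).
+365 (one year) → Dec 26, 1715 (2169 left).
+366 (one year; includes Feb 29, 1716) → Dec 26, 1716 (1803 left).
+365 (one year) → Dec 26, 1717 (1438 left).
+365 (one year) → Dec 26, 1718 (1073 left).
+365 (one year) → Dec 26, 1719 (708 left).
+366 (one year; includes Feb 29, 1720) → Dec 26, 1720 (342 left).
Dec has 31 days: +6 → Jan 1, 1721 (336 left).
Jan has 31 days: +31 → Feb 1, 1721 (305 left).
Feb has 28 days: +28 → Mar 1, 1721 (277 left).
Mar has 31 days: +31 → Apr 1, 1721 (246 left).
Apr has 30 days: +30 → May 1, 1721 (216 left).
May has 31 days: +31 → Jun 1, 1721 (185 left).
Jun has 30 days: +30 → Jul 1, 1721 (155 left).
Jul has 31 days: +31 → Aug 1, 1721 (124 left).
Aug has 31 days: +31 → Sep 1, 1721 (93 left).
Sep has 30 days: +30 → Oct 1, 1721 (63 left).
Oct has 31 days: +31 → Nov 1, 1721 (32 left).
Nov has 30 days: +30 → Dec 1, 1721 (2 left).
+2 → Dec 3, 1721.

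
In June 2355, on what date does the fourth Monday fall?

June 27, 2355

June 1, 2355 is a Wednesday.
The first Monday is therefore June 6 (5 days later).
The fourth Monday is 6 + 3×7 = June 27.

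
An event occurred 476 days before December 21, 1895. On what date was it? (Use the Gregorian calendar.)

September 1, 1894

−365 (one year) → Dec 21, 1894 (111 left).
−21 → Nov 30, 1894 (end of Nov, 30 days; 90 left).
−30 → Oct 31, 1894 (end of Oct, 31 days; 60 left).
−31 → Sep 30, 1894 (end of Sep, 30 days; 29 left).
−29 → Sep 1, 1894.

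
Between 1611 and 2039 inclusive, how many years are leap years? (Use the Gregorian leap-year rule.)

Multiples of 4 in [1611,2039]: 107.
Of those, multiples of 100: 4 (not leap unless ÷400).
Multiples of 400: 1.
Leap years = 107 − 4 + 1 = 104.

104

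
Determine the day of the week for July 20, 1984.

Doomsday rule: the anchor day for the 1900s is Wednesday. For year 84: 84÷12 = 7 r 0, and 0÷4 = 0, so 7+0+0 = 7.
Wednesday + 7 ≡ Wednesday — that's 1984's doomsday.
In July the doomsday date is Jul 11.
Jul 20 is 9 days after Jul 11; 9 mod 7 = 2, so Wednesday + 2 = Friday.

Friday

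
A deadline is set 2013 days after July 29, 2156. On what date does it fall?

February 1, 2162

+365 (one year) → Jul 29, 2157 (1648 left).
+365 (one year) → Jul 29, 2158 (1283 left).
+365 (one year) → Jul 29, 2159 (918 left).
+366 (one year; includes Feb 29, 2160) → Jul 29, 2160 (552 left).
+365 (one year) → Jul 29, 2161 (187 left).
Jul has 31 days: +3 → Aug 1, 2161 (184 left).
Aug has 31 days: +31 → Sep 1, 2161 (153 left).
Sep has 30 days: +30 → Oct 1, 2161 (123 left).
Oct has 31 days: +31 → Nov 1, 2161 (92 left).
Nov has 30 days: +30 → Dec 1, 2161 (62 left).
Dec has 31 days: +31 → Jan 1, 2162 (31 left).
Jan has 31 days: +31 → Feb 1, 2162 (0 left).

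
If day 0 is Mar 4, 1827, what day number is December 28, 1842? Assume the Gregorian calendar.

5778

Mar 4, 1827 → Mar 4, 1828: 366 days (Feb 29, 1828 is in that span).
Mar 4, 1828 → Mar 4, 1829: 365 days.
Mar 4, 1829 → Mar 4, 1830: 365 days.
Mar 4, 1830 → Mar 4, 1831: 365 days.
Mar 4, 1831 → Mar 4, 1832: 366 days (Feb 29, 1832 is in that span).
Mar 4, 1832 → Mar 4, 1833: 365 days.
Mar 4, 1833 → Mar 4, 1834: 365 days.
Mar 4, 1834 → Mar 4, 1835: 365 days.
Mar 4, 1835 → Mar 4, 1836: 366 days (Feb 29, 1836 is in that span).
Mar 4, 1836 → Mar 4, 1837: 365 days.
Mar 4, 1837 → Mar 4, 1838: 365 days.
Mar 4, 1838 → Mar 4, 1839: 365 days.
Mar 4, 1839 → Mar 4, 1840: 366 days (Feb 29, 1840 is in that span).
Mar 4, 1840 → Mar 4, 1841: 365 days.
Mar 4, 1841 → Mar 4, 1842: 365 days.
Mar 4, 1842 → Apr 4, 1842: 31 days (March has 31).
Apr 4, 1842 → May 4, 1842: 30 days (April has 30).
May 4, 1842 → Jun 4, 1842: 31 days (May has 31).
Jun 4, 1842 → Jul 4, 1842: 30 days (June has 30).
Jul 4, 1842 → Aug 4, 1842: 31 days (July has 31).
Aug 4, 1842 → Sep 4, 1842: 31 days (August has 31).
Sep 4, 1842 → Oct 4, 1842: 30 days (September has 30).
Oct 4, 1842 → Nov 4, 1842: 31 days (October has 31).
Nov 4, 1842 → Dec 4, 1842: 30 days (November has 30).
Dec 4, 1842 → Dec 28, 1842: 24 days.
Total: 5778 days.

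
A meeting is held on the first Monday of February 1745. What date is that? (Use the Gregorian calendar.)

February 1, 1745 is a Monday.
The first Monday is therefore February 1 (same day).

February 1, 1745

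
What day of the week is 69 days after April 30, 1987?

Apr 30, 1987 is a Thursday.
69 mod 7 = 6, so 69 days after a Thursday is Thursday + 6 = Wednesday.

Wednesday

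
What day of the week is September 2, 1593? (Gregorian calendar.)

Doomsday rule: the anchor day for the 1500s is Wednesday. For year 93: 93÷12 = 7 r 9, and 9÷4 = 2, so 7+9+2 = 18.
Wednesday + 18 ≡ Sunday — that's 1593's doomsday.
In September the doomsday date is Sep 5.
Sep 2 is 3 days before Sep 5; 3 mod 7 = 3, so Sunday − 3 = Thursday.

Thursday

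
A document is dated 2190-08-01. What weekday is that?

Doomsday rule: the anchor day for the 2100s is Sunday. For year 90: 90÷12 = 7 r 6, and 6÷4 = 1, so 7+6+1 = 14.
Sunday + 14 ≡ Sunday — that's 2190's doomsday.
In August the doomsday date is Aug 8.
Aug 1 is 7 days before Aug 8; 7 mod 7 = 0, so Sunday − 0 = Sunday.

Sunday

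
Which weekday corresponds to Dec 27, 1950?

January 1, 1950 is a Sunday.
Jan 1, 1950 → Feb 1, 1950: 31 days (January has 31).
Feb 1, 1950 → Mar 1, 1950: 28 days (February has 28).
Mar 1, 1950 → Apr 1, 1950: 31 days (March has 31).
Apr 1, 1950 → May 1, 1950: 30 days (April has 30).
May 1, 1950 → Jun 1, 1950: 31 days (May has 31).
Jun 1, 1950 → Jul 1, 1950: 30 days (June has 30).
Jul 1, 1950 → Aug 1, 1950: 31 days (July has 31).
Aug 1, 1950 → Sep 1, 1950: 31 days (August has 31).
Sep 1, 1950 → Oct 1, 1950: 30 days (September has 30).
Oct 1, 1950 → Nov 1, 1950: 31 days (October has 31).
Nov 1, 1950 → Dec 1, 1950: 30 days (November has 30).
Dec 1, 1950 → Dec 27, 1950: 26 days.
Total: 360 days.
360 mod 7 = 3, so Sunday + 3 = Wednesday.

Wednesday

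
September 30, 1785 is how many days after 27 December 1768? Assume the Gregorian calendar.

Dec 27, 1768 → Dec 27, 1769: 365 days.
Dec 27, 1769 → Dec 27, 1770: 365 days.
Dec 27, 1770 → Dec 27, 1771: 365 days.
Dec 27, 1771 → Dec 27, 1772: 366 days (Feb 29, 1772 is in that span).
Dec 27, 1772 → Dec 27, 1773: 365 days.
Dec 27, 1773 → Dec 27, 1774: 365 days.
Dec 27, 1774 → Dec 27, 1775: 365 days.
Dec 27, 1775 → Dec 27, 1776: 366 days (Feb 29, 1776 is in that span).
Dec 27, 1776 → Dec 27, 1777: 365 days.
Dec 27, 1777 → Dec 27, 1778: 365 days.
Dec 27, 1778 → Dec 27, 1779: 365 days.
Dec 27, 1779 → Dec 27, 1780: 366 days (Feb 29, 1780 is in that span).
Dec 27, 1780 → Dec 27, 1781: 365 days.
Dec 27, 1781 → Dec 27, 1782: 365 days.
Dec 27, 1782 → Dec 27, 1783: 365 days.
Dec 27, 1783 → Dec 27, 1784: 366 days (Feb 29, 1784 is in that span).
Dec 27, 1784 → Jan 27, 1785: 31 days (December has 31).
Jan 27, 1785 → Feb 27, 1785: 31 days (January has 31).
Feb 27, 1785 → Mar 27, 1785: 28 days (February has 28).
Mar 27, 1785 → Apr 27, 1785: 31 days (March has 31).
Apr 27, 1785 → May 27, 1785: 30 days (April has 30).
May 27, 1785 → Jun 27, 1785: 31 days (May has 31).
Jun 27, 1785 → Jul 27, 1785: 30 days (June has 30).
Jul 27, 1785 → Aug 27, 1785: 31 days (July has 31).
Aug 27, 1785 → Sep 27, 1785: 31 days (August has 31).
Sep 27, 1785 → Sep 30, 1785: 3 days.
Total: 6121 days.

6121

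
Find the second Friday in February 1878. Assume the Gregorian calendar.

February 8, 1878

February 1, 1878 is a Friday.
The first Friday is therefore February 1 (same day).
The second Friday is 1 + 1×7 = February 8.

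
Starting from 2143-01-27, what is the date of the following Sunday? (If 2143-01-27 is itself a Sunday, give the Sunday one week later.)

February 3, 2143

Jan 27, 2143 is a Sunday.
From Sunday to the next Sunday is 7 days.
Jan 27, 2143 + 7 = Feb 3, 2143.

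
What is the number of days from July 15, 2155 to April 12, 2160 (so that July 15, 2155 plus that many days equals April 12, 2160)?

1733

Jul 15, 2155 → Jul 15, 2156: 366 days (Feb 29, 2156 is in that span).
Jul 15, 2156 → Jul 15, 2157: 365 days.
Jul 15, 2157 → Jul 15, 2158: 365 days.
Jul 15, 2158 → Jul 15, 2159: 365 days.
Jul 15, 2159 → Aug 15, 2159: 31 days (July has 31).
Aug 15, 2159 → Sep 15, 2159: 31 days (August has 31).
Sep 15, 2159 → Oct 15, 2159: 30 days (September has 30).
Oct 15, 2159 → Nov 15, 2159: 31 days (October has 31).
Nov 15, 2159 → Dec 15, 2159: 30 days (November has 30).
Dec 15, 2159 → Jan 15, 2160: 31 days (December has 31).
Jan 15, 2160 → Feb 15, 2160: 31 days (January has 31).
Feb 15, 2160 → Mar 15, 2160: 29 days (February has 29).
Mar 15, 2160 → Apr 12, 2160: 28 days.
Total: 1733 days.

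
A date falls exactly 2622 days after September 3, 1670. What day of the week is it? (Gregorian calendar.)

Sunday

First find the weekday of Sep 3, 1670. Doomsday rule: the anchor day for the 1600s is Tuesday. For year 70: 70÷12 = 5 r 10, and 10÷4 = 2, so 5+10+2 = 17.
Tuesday + 17 ≡ Friday — that's 1670's doomsday.
In September the doomsday date is Sep 5.
Sep 3 is 2 days before Sep 5; 2 mod 7 = 2, so Friday − 2 = Wednesday.
2622 mod 7 = 4, so 2622 days after a Wednesday is Wednesday + 4 = Sunday.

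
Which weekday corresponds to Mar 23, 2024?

Doomsday rule: the anchor day for the 2000s is Tuesday. For year 24: 24÷12 = 2 r 0, and 0÷4 = 0, so 2+0+0 = 2.
Tuesday + 2 ≡ Thursday — that's 2024's doomsday.
In March the doomsday date is Mar 14.
Mar 23 is 9 days after Mar 14; 9 mod 7 = 2, so Thursday + 2 = Saturday.

Saturday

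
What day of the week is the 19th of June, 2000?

Monday

Doomsday rule: the anchor day for the 2000s is Tuesday. For year 00: 0÷12 = 0 r 0, and 0÷4 = 0, so 0+0+0 = 0.
Tuesday + 0 ≡ Tuesday — that's 2000's doomsday.
In June the doomsday date is Jun 6.
Jun 19 is 13 days after Jun 6; 13 mod 7 = 6, so Tuesday + 6 = Monday.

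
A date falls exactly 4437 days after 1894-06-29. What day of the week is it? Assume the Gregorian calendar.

Jun 29, 1894 is a Friday.
4437 mod 7 = 6, so 4437 days after a Friday is Friday + 6 = Thursday.

Thursday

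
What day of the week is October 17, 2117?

Sunday

Doomsday rule: the anchor day for the 2100s is Sunday. For year 17: 17÷12 = 1 r 5, and 5÷4 = 1, so 1+5+1 = 7.
Sunday + 7 ≡ Sunday — that's 2117's doomsday.
In October the doomsday date is Oct 10.
Oct 17 is 7 days after Oct 10; 7 mod 7 = 0, so Sunday + 0 = Sunday.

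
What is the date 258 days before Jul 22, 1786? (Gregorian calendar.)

−22 → Jun 30, 1786 (end of Jun, 30 days; 236 left).
−30 → May 31, 1786 (end of May, 31 days; 206 left).
−31 → Apr 30, 1786 (end of Apr, 30 days; 175 left).
−30 → Mar 31, 1786 (end of Mar, 31 days; 145 left).
−31 → Feb 28, 1786 (end of Feb, 28 days; 114 left).
−28 → Jan 31, 1786 (end of Jan, 31 days; 86 left).
−31 → Dec 31, 1785 (end of Dec, 31 days; 55 left).
−31 → Nov 30, 1785 (end of Nov, 30 days; 24 left).
−24 → Nov 6, 1785.

November 6, 1785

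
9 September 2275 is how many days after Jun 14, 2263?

4470

Jun 14, 2263 → Jun 14, 2264: 366 days (Feb 29, 2264 is in that span).
Jun 14, 2264 → Jun 14, 2265: 365 days.
Jun 14, 2265 → Jun 14, 2266: 365 days.
Jun 14, 2266 → Jun 14, 2267: 365 days.
Jun 14, 2267 → Jun 14, 2268: 366 days (Feb 29, 2268 is in that span).
Jun 14, 2268 → Jun 14, 2269: 365 days.
Jun 14, 2269 → Jun 14, 2270: 365 days.
Jun 14, 2270 → Jun 14, 2271: 365 days.
Jun 14, 2271 → Jun 14, 2272: 366 days (Feb 29, 2272 is in that span).
Jun 14, 2272 → Jun 14, 2273: 365 days.
Jun 14, 2273 → Jun 14, 2274: 365 days.
Jun 14, 2274 → Jun 14, 2275: 365 days.
Jun 14, 2275 → Jul 14, 2275: 30 days (June has 30).
Jul 14, 2275 → Aug 14, 2275: 31 days (July has 31).
Aug 14, 2275 → Sep 9, 2275: 26 days.
Total: 4470 days.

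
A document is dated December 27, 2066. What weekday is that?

Monday

Doomsday rule: the anchor day for the 2000s is Tuesday. For year 66: 66÷12 = 5 r 6, and 6÷4 = 1, so 5+6+1 = 12.
Tuesday + 12 ≡ Sunday — that's 2066's doomsday.
In December the doomsday date is Dec 12.
Dec 27 is 15 days after Dec 12; 15 mod 7 = 1, so Sunday + 1 = Monday.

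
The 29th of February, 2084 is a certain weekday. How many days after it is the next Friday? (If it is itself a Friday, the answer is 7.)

Feb 29, 2084 is a Tuesday.
From Tuesday to the next Friday is 3 days.

3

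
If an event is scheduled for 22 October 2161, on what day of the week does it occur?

Thursday

Doomsday rule: the anchor day for the 2100s is Sunday. For year 61: 61÷12 = 5 r 1, and 1÷4 = 0, so 5+1+0 = 6.
Sunday + 6 ≡ Saturday — that's 2161's doomsday.
In October the doomsday date is Oct 10.
Oct 22 is 12 days after Oct 10; 12 mod 7 = 5, so Saturday + 5 = Thursday.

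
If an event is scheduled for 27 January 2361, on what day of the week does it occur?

Friday

Doomsday rule: the anchor day for the 2300s is Wednesday. For year 61: 61÷12 = 5 r 1, and 1÷4 = 0, so 5+1+0 = 6.
Wednesday + 6 ≡ Tuesday — that's 2361's doomsday.
In January the doomsday date is Jan 3 (2361 is not a leap year).
Jan 27 is 24 days after Jan 3; 24 mod 7 = 3, so Tuesday + 3 = Friday.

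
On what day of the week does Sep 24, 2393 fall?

Doomsday rule: the anchor day for the 2300s is Wednesday. For year 93: 93÷12 = 7 r 9, and 9÷4 = 2, so 7+9+2 = 18.
Wednesday + 18 ≡ Sunday — that's 2393's doomsday.
In September the doomsday date is Sep 5.
Sep 24 is 19 days after Sep 5; 19 mod 7 = 5, so Sunday + 5 = Friday.

Friday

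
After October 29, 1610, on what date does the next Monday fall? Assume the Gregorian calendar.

Oct 29, 1610 is a Friday.
From Friday to the next Monday is 3 days.
Oct 29, 1610 + 3 = Nov 1, 1610.

November 1, 1610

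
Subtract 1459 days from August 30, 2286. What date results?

−365 (one year) → Aug 30, 2285 (1094 left).
−365 (one year) → Aug 30, 2284 (729 left).
−366 (one year; includes Feb 29, 2284) → Aug 30, 2283 (363 left).
−30 → Jul 31, 2283 (end of Jul, 31 days; 333 left).
−31 → Jun 30, 2283 (end of Jun, 30 days; 302 left).
−30 → May 31, 2283 (end of May, 31 days; 272 left).
−31 → Apr 30, 2283 (end of Apr, 30 days; 241 left).
−30 → Mar 31, 2283 (end of Mar, 31 days; 211 left).
−31 → Feb 28, 2283 (end of Feb, 28 days; 180 left).
−28 → Jan 31, 2283 (end of Jan, 31 days; 152 left).
−31 → Dec 31, 2282 (end of Dec, 31 days; 121 left).
−31 → Nov 30, 2282 (end of Nov, 30 days; 90 left).
−30 → Oct 31, 2282 (end of Oct, 31 days; 60 left).
−31 → Sep 30, 2282 (end of Sep, 30 days; 29 left).
−29 → Sep 1, 2282.

September 1, 2282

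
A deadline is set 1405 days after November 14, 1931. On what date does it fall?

September 19, 1935

+366 (one year; includes Feb 29, 1932) → Nov 14, 1932 (1039 left).
+365 (one year) → Nov 14, 1933 (674 left).
+365 (one year) → Nov 14, 1934 (309 left).
Nov has 30 days: +17 → Dec 1, 1934 (292 left).
Dec has 31 days: +31 → Jan 1, 1935 (261 left).
Jan has 31 days: +31 → Feb 1, 1935 (230 left).
Feb has 28 days: +28 → Mar 1, 1935 (202 left).
Mar has 31 days: +31 → Apr 1, 1935 (171 left).
Apr has 30 days: +30 → May 1, 1935 (141 left).
May has 31 days: +31 → Jun 1, 1935 (110 left).
Jun has 30 days: +30 → Jul 1, 1935 (80 left).
Jul has 31 days: +31 → Aug 1, 1935 (49 left).
Aug has 31 days: +31 → Sep 1, 1935 (18 left).
+18 → Sep 19, 1935.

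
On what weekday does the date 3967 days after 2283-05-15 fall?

First find the weekday of May 15, 2283. Doomsday rule: the anchor day for the 2200s is Friday. For year 83: 83÷12 = 6 r 11, and 11÷4 = 2, so 6+11+2 = 19.
Friday + 19 ≡ Wednesday — that's 2283's doomsday.
In May the doomsday date is May 9.
May 15 is 6 days after May 9; 6 mod 7 = 6, so Wednesday + 6 = Tuesday.
3967 mod 7 = 5, so 3967 days after a Tuesday is Tuesday + 5 = Sunday.

Sunday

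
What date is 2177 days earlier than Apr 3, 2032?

April 18, 2026

−366 (one year; includes Feb 29, 2032) → Apr 3, 2031 (1811 left).
−365 (one year) → Apr 3, 2030 (1446 left).
−365 (one year) → Apr 3, 2029 (1081 left).
−365 (one year) → Apr 3, 2028 (716 left).
−366 (one year; includes Feb 29, 2028) → Apr 3, 2027 (350 left).
−3 → Mar 31, 2027 (end of Mar, 31 days; 347 left).
−31 → Feb 28, 2027 (end of Feb, 28 days; 316 left).
−28 → Jan 31, 2027 (end of Jan, 31 days; 288 left).
−31 → Dec 31, 2026 (end of Dec, 31 days; 257 left).
−31 → Nov 30, 2026 (end of Nov, 30 days; 226 left).
−30 → Oct 31, 2026 (end of Oct, 31 days; 196 left).
−31 → Sep 30, 2026 (end of Sep, 30 days; 165 left).
−30 → Aug 31, 2026 (end of Aug, 31 days; 135 left).
−31 → Jul 31, 2026 (end of Jul, 31 days; 104 left).
−31 → Jun 30, 2026 (end of Jun, 30 days; 73 left).
−30 → May 31, 2026 (end of May, 31 days; 43 left).
−31 → Apr 30, 2026 (end of Apr, 30 days; 12 left).
−12 → Apr 18, 2026.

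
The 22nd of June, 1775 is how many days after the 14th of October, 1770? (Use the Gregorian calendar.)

1712

Oct 14, 1770 → Oct 14, 1771: 365 days.
Oct 14, 1771 → Oct 14, 1772: 366 days (Feb 29, 1772 is in that span).
Oct 14, 1772 → Oct 14, 1773: 365 days.
Oct 14, 1773 → Oct 14, 1774: 365 days.
Oct 14, 1774 → Nov 14, 1774: 31 days (October has 31).
Nov 14, 1774 → Dec 14, 1774: 30 days (November has 30).
Dec 14, 1774 → Jan 14, 1775: 31 days (December has 31).
Jan 14, 1775 → Feb 14, 1775: 31 days (January has 31).
Feb 14, 1775 → Mar 14, 1775: 28 days (February has 28).
Mar 14, 1775 → Apr 14, 1775: 31 days (March has 31).
Apr 14, 1775 → May 14, 1775: 30 days (April has 30).
May 14, 1775 → Jun 14, 1775: 31 days (May has 31).
Jun 14, 1775 → Jun 22, 1775: 8 days.
Total: 1712 days.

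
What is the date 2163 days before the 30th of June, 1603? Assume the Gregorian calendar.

July 28, 1597

−365 (one year) → Jun 30, 1602 (1798 left).
−365 (one year) → Jun 30, 1601 (1433 left).
−365 (one year) → Jun 30, 1600 (1068 left).
−366 (one year; includes Feb 29, 1600) → Jun 30, 1599 (702 left).
−365 (one year) → Jun 30, 1598 (337 left).
−30 → May 31, 1598 (end of May, 31 days; 307 left).
−31 → Apr 30, 1598 (end of Apr, 30 days; 276 left).
−30 → Mar 31, 1598 (end of Mar, 31 days; 246 left).
−31 → Feb 28, 1598 (end of Feb, 28 days; 215 left).
−28 → Jan 31, 1598 (end of Jan, 31 days; 187 left).
−31 → Dec 31, 1597 (end of Dec, 31 days; 156 left).
−31 → Nov 30, 1597 (end of Nov, 30 days; 125 left).
−30 → Oct 31, 1597 (end of Oct, 31 days; 95 left).
−31 → Sep 30, 1597 (end of Sep, 30 days; 64 left).
−30 → Aug 31, 1597 (end of Aug, 31 days; 34 left).
−31 → Jul 31, 1597 (end of Jul, 31 days; 3 left).
−3 → Jul 28, 1597.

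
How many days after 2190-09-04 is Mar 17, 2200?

3481

Sep 4, 2190 → Sep 4, 2191: 365 days.
Sep 4, 2191 → Sep 4, 2192: 366 days (Feb 29, 2192 is in that span).
Sep 4, 2192 → Sep 4, 2193: 365 days.
Sep 4, 2193 → Sep 4, 2194: 365 days.
Sep 4, 2194 → Sep 4, 2195: 365 days.
Sep 4, 2195 → Sep 4, 2196: 366 days (Feb 29, 2196 is in that span).
Sep 4, 2196 → Sep 4, 2197: 365 days.
Sep 4, 2197 → Sep 4, 2198: 365 days.
Sep 4, 2198 → Sep 4, 2199: 365 days.
Sep 4, 2199 → Oct 4, 2199: 30 days (September has 30).
Oct 4, 2199 → Nov 4, 2199: 31 days (October has 31).
Nov 4, 2199 → Dec 4, 2199: 30 days (November has 30).
Dec 4, 2199 → Jan 4, 2200: 31 days (December has 31).
Jan 4, 2200 → Feb 4, 2200: 31 days (January has 31).
Feb 4, 2200 → Mar 4, 2200: 28 days (February has 28).
Mar 4, 2200 → Mar 17, 2200: 13 days.
Total: 3481 days.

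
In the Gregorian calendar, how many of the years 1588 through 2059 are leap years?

115

Multiples of 4 in [1588,2059]: 118.
Of those, multiples of 100: 5 (not leap unless ÷400).
Multiples of 400: 2.
Leap years = 118 − 5 + 2 = 115.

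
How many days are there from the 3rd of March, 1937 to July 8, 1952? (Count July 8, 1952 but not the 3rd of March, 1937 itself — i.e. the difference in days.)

Mar 3, 1937 → Mar 3, 1938: 365 days.
Mar 3, 1938 → Mar 3, 1939: 365 days.
Mar 3, 1939 → Mar 3, 1940: 366 days (Feb 29, 1940 is in that span).
Mar 3, 1940 → Mar 3, 1941: 365 days.
Mar 3, 1941 → Mar 3, 1942: 365 days.
Mar 3, 1942 → Mar 3, 1943: 365 days.
Mar 3, 1943 → Mar 3, 1944: 366 days (Feb 29, 1944 is in that span).
Mar 3, 1944 → Mar 3, 1945: 365 days.
Mar 3, 1945 → Mar 3, 1946: 365 days.
Mar 3, 1946 → Mar 3, 1947: 365 days.
Mar 3, 1947 → Mar 3, 1948: 366 days (Feb 29, 1948 is in that span).
Mar 3, 1948 → Mar 3, 1949: 365 days.
Mar 3, 1949 → Mar 3, 1950: 365 days.
Mar 3, 1950 → Mar 3, 1951: 365 days.
Mar 3, 1951 → Mar 3, 1952: 366 days (Feb 29, 1952 is in that span).
Mar 3, 1952 → Apr 3, 1952: 31 days (March has 31).
Apr 3, 1952 → May 3, 1952: 30 days (April has 30).
May 3, 1952 → Jun 3, 1952: 31 days (May has 31).
Jun 3, 1952 → Jul 3, 1952: 30 days (June has 30).
Jul 3, 1952 → Jul 8, 1952: 5 days.
Total: 5606 days.

5606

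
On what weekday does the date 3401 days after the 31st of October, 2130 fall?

Oct 31, 2130 is a Tuesday.
3401 mod 7 = 6, so 3401 days after a Tuesday is Tuesday + 6 = Monday.

Monday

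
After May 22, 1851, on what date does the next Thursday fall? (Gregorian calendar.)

May 29, 1851

May 22, 1851 is a Thursday.
From Thursday to the next Thursday is 7 days.
May 22, 1851 + 7 = May 29, 1851.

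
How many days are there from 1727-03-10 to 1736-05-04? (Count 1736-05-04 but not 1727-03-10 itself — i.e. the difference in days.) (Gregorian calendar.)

Mar 10, 1727 → Mar 10, 1728: 366 days (Feb 29, 1728 is in that span).
Mar 10, 1728 → Mar 10, 1729: 365 days.
Mar 10, 1729 → Mar 10, 1730: 365 days.
Mar 10, 1730 → Mar 10, 1731: 365 days.
Mar 10, 1731 → Mar 10, 1732: 366 days (Feb 29, 1732 is in that span).
Mar 10, 1732 → Mar 10, 1733: 365 days.
Mar 10, 1733 → Mar 10, 1734: 365 days.
Mar 10, 1734 → Mar 10, 1735: 365 days.
Mar 10, 1735 → Mar 10, 1736: 366 days (Feb 29, 1736 is in that span).
Mar 10, 1736 → Apr 10, 1736: 31 days (March has 31).
Apr 10, 1736 → May 4, 1736: 24 days.
Total: 3343 days.

3343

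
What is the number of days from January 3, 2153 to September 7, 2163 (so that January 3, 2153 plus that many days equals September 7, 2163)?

3899

Jan 3, 2153 → Jan 3, 2154: 365 days.
Jan 3, 2154 → Jan 3, 2155: 365 days.
Jan 3, 2155 → Jan 3, 2156: 365 days.
Jan 3, 2156 → Jan 3, 2157: 366 days (Feb 29, 2156 is in that span).
Jan 3, 2157 → Jan 3, 2158: 365 days.
Jan 3, 2158 → Jan 3, 2159: 365 days.
Jan 3, 2159 → Jan 3, 2160: 365 days.
Jan 3, 2160 → Jan 3, 2161: 366 days (Feb 29, 2160 is in that span).
Jan 3, 2161 → Jan 3, 2162: 365 days.
Jan 3, 2162 → Jan 3, 2163: 365 days.
Jan 3, 2163 → Feb 3, 2163: 31 days (January has 31).
Feb 3, 2163 → Mar 3, 2163: 28 days (February has 28).
Mar 3, 2163 → Apr 3, 2163: 31 days (March has 31).
Apr 3, 2163 → May 3, 2163: 30 days (April has 30).
May 3, 2163 → Jun 3, 2163: 31 days (May has 31).
Jun 3, 2163 → Jul 3, 2163: 30 days (June has 30).
Jul 3, 2163 → Aug 3, 2163: 31 days (July has 31).
Aug 3, 2163 → Sep 3, 2163: 31 days (August has 31).
Sep 3, 2163 → Sep 7, 2163: 4 days.
Total: 3899 days.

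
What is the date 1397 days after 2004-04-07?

+365 (one year) → Apr 7, 2005 (1032 left).
+365 (one year) → Apr 7, 2006 (667 left).
+365 (one year) → Apr 7, 2007 (302 left).
Apr has 30 days: +24 → May 1, 2007 (278 left).
May has 31 days: +31 → Jun 1, 2007 (247 left).
Jun has 30 days: +30 → Jul 1, 2007 (217 left).
Jul has 31 days: +31 → Aug 1, 2007 (186 left).
Aug has 31 days: +31 → Sep 1, 2007 (155 left).
Sep has 30 days: +30 → Oct 1, 2007 (125 left).
Oct has 31 days: +31 → Nov 1, 2007 (94 left).
Nov has 30 days: +30 → Dec 1, 2007 (64 left).
Dec has 31 days: +31 → Jan 1, 2008 (33 left).
Jan has 31 days: +31 → Feb 1, 2008 (2 left).
+2 → Feb 3, 2008.

February 3, 2008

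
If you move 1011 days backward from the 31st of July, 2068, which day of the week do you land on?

Saturday

First find the weekday of Jul 31, 2068. Doomsday rule: the anchor day for the 2000s is Tuesday. For year 68: 68÷12 = 5 r 8, and 8÷4 = 2, so 5+8+2 = 15.
Tuesday + 15 ≡ Wednesday — that's 2068's doomsday.
In July the doomsday date is Jul 11.
Jul 31 is 20 days after Jul 11; 20 mod 7 = 6, so Wednesday + 6 = Tuesday.
1011 mod 7 = 3, so 1011 days before a Tuesday is Tuesday − 3 = Saturday.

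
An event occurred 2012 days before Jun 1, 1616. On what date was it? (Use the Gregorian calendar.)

−366 (one year; includes Feb 29, 1616) → Jun 1, 1615 (1646 left).
−365 (one year) → Jun 1, 1614 (1281 left).
−365 (one year) → Jun 1, 1613 (916 left).
−365 (one year) → Jun 1, 1612 (551 left).
−366 (one year; includes Feb 29, 1612) → Jun 1, 1611 (185 left).
−1 → May 31, 1611 (end of May, 31 days; 184 left).
−31 → Apr 30, 1611 (end of Apr, 30 days; 153 left).
−30 → Mar 31, 1611 (end of Mar, 31 days; 123 left).
−31 → Feb 28, 1611 (end of Feb, 28 days; 92 left).
−28 → Jan 31, 1611 (end of Jan, 31 days; 64 left).
−31 → Dec 31, 1610 (end of Dec, 31 days; 33 left).
−31 → Nov 30, 1610 (end of Nov, 30 days; 2 left).
−2 → Nov 28, 1610.

November 28, 1610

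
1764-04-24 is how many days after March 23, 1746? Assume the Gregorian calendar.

Mar 23, 1746 → Mar 23, 1747: 365 days.
Mar 23, 1747 → Mar 23, 1748: 366 days (Feb 29, 1748 is in that span).
Mar 23, 1748 → Mar 23, 1749: 365 days.
Mar 23, 1749 → Mar 23, 1750: 365 days.
Mar 23, 1750 → Mar 23, 1751: 365 days.
Mar 23, 1751 → Mar 23, 1752: 366 days (Feb 29, 1752 is in that span).
Mar 23, 1752 → Mar 23, 1753: 365 days.
Mar 23, 1753 → Mar 23, 1754: 365 days.
Mar 23, 1754 → Mar 23, 1755: 365 days.
Mar 23, 1755 → Mar 23, 1756: 366 days (Feb 29, 1756 is in that span).
Mar 23, 1756 → Mar 23, 1757: 365 days.
Mar 23, 1757 → Mar 23, 1758: 365 days.
Mar 23, 1758 → Mar 23, 1759: 365 days.
Mar 23, 1759 → Mar 23, 1760: 366 days (Feb 29, 1760 is in that span).
Mar 23, 1760 → Mar 23, 1761: 365 days.
Mar 23, 1761 → Mar 23, 1762: 365 days.
Mar 23, 1762 → Mar 23, 1763: 365 days.
Mar 23, 1763 → Apr 23, 1763: 31 days (March has 31).
Apr 23, 1763 → May 23, 1763: 30 days (April has 30).
May 23, 1763 → Jun 23, 1763: 31 days (May has 31).
Jun 23, 1763 → Jul 23, 1763: 30 days (June has 30).
Jul 23, 1763 → Aug 23, 1763: 31 days (July has 31).
Aug 23, 1763 → Sep 23, 1763: 31 days (August has 31).
Sep 23, 1763 → Oct 23, 1763: 30 days (September has 30).
Oct 23, 1763 → Nov 23, 1763: 31 days (October has 31).
Nov 23, 1763 → Dec 23, 1763: 30 days (November has 30).
Dec 23, 1763 → Jan 23, 1764: 31 days (December has 31).
Jan 23, 1764 → Feb 23, 1764: 31 days (January has 31).
Feb 23, 1764 → Mar 23, 1764: 29 days (February has 29).
Mar 23, 1764 → Apr 23, 1764: 31 days (March has 31).
Apr 23, 1764 → Apr 24, 1764: 1 days.
Total: 6607 days.

6607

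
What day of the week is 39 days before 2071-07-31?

Monday

Jul 31, 2071 is a Friday.
39 mod 7 = 4, so 39 days before a Friday is Friday − 4 = Monday.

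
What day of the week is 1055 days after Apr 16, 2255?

Saturday

Apr 16, 2255 is a Monday.
1055 mod 7 = 5, so 1055 days after a Monday is Monday + 5 = Saturday.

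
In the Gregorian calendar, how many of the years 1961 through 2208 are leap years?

Multiples of 4 in [1961,2208]: 62.
Of those, multiples of 100: 3 (not leap unless ÷400).
Multiples of 400: 1.
Leap years = 62 − 3 + 1 = 60.

60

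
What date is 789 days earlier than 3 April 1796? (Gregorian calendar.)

February 4, 1794

−366 (one year; includes Feb 29, 1796) → Apr 3, 1795 (423 left).
−365 (one year) → Apr 3, 1794 (58 left).
−3 → Mar 31, 1794 (end of Mar, 31 days; 55 left).
−31 → Feb 28, 1794 (end of Feb, 28 days; 24 left).
−24 → Feb 4, 1794.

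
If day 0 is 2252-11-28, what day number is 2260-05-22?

Nov 28, 2252 → Nov 28, 2253: 365 days.
Nov 28, 2253 → Nov 28, 2254: 365 days.
Nov 28, 2254 → Nov 28, 2255: 365 days.
Nov 28, 2255 → Nov 28, 2256: 366 days (Feb 29, 2256 is in that span).
Nov 28, 2256 → Nov 28, 2257: 365 days.
Nov 28, 2257 → Nov 28, 2258: 365 days.
Nov 28, 2258 → Nov 28, 2259: 365 days.
Nov 28, 2259 → Dec 28, 2259: 30 days (November has 30).
Dec 28, 2259 → Jan 28, 2260: 31 days (December has 31).
Jan 28, 2260 → Feb 28, 2260: 31 days (January has 31).
Feb 28, 2260 → Mar 28, 2260: 29 days (February has 29).
Mar 28, 2260 → Apr 28, 2260: 31 days (March has 31).
Apr 28, 2260 → May 22, 2260: 24 days.
Total: 2732 days.

2732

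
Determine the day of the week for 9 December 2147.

Saturday

Doomsday rule: the anchor day for the 2100s is Sunday. For year 47: 47÷12 = 3 r 11, and 11÷4 = 2, so 3+11+2 = 16.
Sunday + 16 ≡ Tuesday — that's 2147's doomsday.
In December the doomsday date is Dec 12.
Dec 9 is 3 days before Dec 12; 3 mod 7 = 3, so Tuesday − 3 = Saturday.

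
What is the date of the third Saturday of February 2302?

February 1, 2302 is a Saturday.
The first Saturday is therefore February 1 (same day).
The third Saturday is 1 + 2×7 = February 15.

February 15, 2302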